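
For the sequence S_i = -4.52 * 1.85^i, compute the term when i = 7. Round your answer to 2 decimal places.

S_7 = -4.52 * 1.85^7 ≈ -4.52 * 74.1655 ≈ -335.23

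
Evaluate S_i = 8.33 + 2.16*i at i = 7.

S_7 = 8.33 + 2.16*7 = 8.33 + 15.12 = 23.45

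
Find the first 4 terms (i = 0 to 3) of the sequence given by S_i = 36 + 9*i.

This is an arithmetic sequence.
i=0: S_0 = 36 + 9*0 = 36
i=1: S_1 = 36 + 9*1 = 45
i=2: S_2 = 36 + 9*2 = 54
i=3: S_3 = 36 + 9*3 = 63
The first 4 terms are: [36, 45, 54, 63]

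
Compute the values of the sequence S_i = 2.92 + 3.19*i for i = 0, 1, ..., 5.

This is an arithmetic sequence.
i=0: S_0 = 2.92 + 3.19*0 = 2.92
i=1: S_1 = 2.92 + 3.19*1 = 6.11
i=2: S_2 = 2.92 + 3.19*2 = 9.3
i=3: S_3 = 2.92 + 3.19*3 = 12.49
i=4: S_4 = 2.92 + 3.19*4 = 15.68
i=5: S_5 = 2.92 + 3.19*5 = 18.87
The first 6 terms are: [2.92, 6.11, 9.3, 12.49, 15.68, 18.87]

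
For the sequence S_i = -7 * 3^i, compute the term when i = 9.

S_9 = -7 * 3^9 = -7 * 19683 = -137781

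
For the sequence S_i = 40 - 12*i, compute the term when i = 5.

S_5 = 40 + -12*5 = 40 + -60 = -20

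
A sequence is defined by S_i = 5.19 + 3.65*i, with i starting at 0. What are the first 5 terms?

This is an arithmetic sequence.
i=0: S_0 = 5.19 + 3.65*0 = 5.19
i=1: S_1 = 5.19 + 3.65*1 = 8.84
i=2: S_2 = 5.19 + 3.65*2 = 12.49
i=3: S_3 = 5.19 + 3.65*3 = 16.14
i=4: S_4 = 5.19 + 3.65*4 = 19.79
The first 5 terms are: [5.19, 8.84, 12.49, 16.14, 19.79]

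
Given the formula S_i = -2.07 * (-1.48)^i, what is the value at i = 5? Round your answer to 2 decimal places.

S_5 = -2.07 * (-1.48)^5 ≈ -2.07 * -7.1008 ≈ 14.7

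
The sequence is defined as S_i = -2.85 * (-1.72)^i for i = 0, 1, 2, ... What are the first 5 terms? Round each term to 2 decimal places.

This is a geometric sequence.
i=0: S_0 = -2.85 * (-1.72)^0 = -2.85
i=1: S_1 = -2.85 * (-1.72)^1 ≈ 4.9
i=2: S_2 = -2.85 * (-1.72)^2 ≈ -8.43
i=3: S_3 = -2.85 * (-1.72)^3 ≈ 14.5
i=4: S_4 = -2.85 * (-1.72)^4 ≈ -24.94
The first 5 terms are: [-2.85, 4.9, -8.43, 14.5, -24.94]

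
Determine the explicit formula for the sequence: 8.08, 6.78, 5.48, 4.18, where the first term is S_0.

Check differences: 6.78 - 8.08 = -1.3
5.48 - 6.78 = -1.3
Common difference d = -1.3.
First term a = 8.08.
Formula: S_i = 8.08 - 1.30*i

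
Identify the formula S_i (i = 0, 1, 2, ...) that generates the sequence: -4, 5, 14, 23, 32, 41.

Check differences: 5 - -4 = 9
14 - 5 = 9
Common difference d = 9.
First term a = -4.
Formula: S_i = -4 + 9*i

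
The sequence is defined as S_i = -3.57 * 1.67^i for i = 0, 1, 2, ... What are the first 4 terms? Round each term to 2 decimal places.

This is a geometric sequence.
i=0: S_0 = -3.57 * 1.67^0 = -3.57
i=1: S_1 = -3.57 * 1.67^1 ≈ -5.96
i=2: S_2 = -3.57 * 1.67^2 ≈ -9.96
i=3: S_3 = -3.57 * 1.67^3 ≈ -16.63
The first 4 terms are: [-3.57, -5.96, -9.96, -16.63]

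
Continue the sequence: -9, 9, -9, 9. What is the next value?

Ratios: 9 / -9 = -1.0
This is a geometric sequence with common ratio r = -1.
Next term = 9 * -1 = -9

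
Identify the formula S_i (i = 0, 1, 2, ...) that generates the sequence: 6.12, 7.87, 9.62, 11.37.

Check differences: 7.87 - 6.12 = 1.75
9.62 - 7.87 = 1.75
Common difference d = 1.75.
First term a = 6.12.
Formula: S_i = 6.12 + 1.75*i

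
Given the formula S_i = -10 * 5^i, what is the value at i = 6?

S_6 = -10 * 5^6 = -10 * 15625 = -156250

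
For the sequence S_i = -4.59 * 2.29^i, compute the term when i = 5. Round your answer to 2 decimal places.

S_5 = -4.59 * 2.29^5 ≈ -4.59 * 62.9763 ≈ -289.06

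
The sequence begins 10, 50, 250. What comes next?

Ratios: 50 / 10 = 5.0
This is a geometric sequence with common ratio r = 5.
Next term = 250 * 5 = 1250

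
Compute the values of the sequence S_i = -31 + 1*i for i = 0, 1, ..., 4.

This is an arithmetic sequence.
i=0: S_0 = -31 + 1*0 = -31
i=1: S_1 = -31 + 1*1 = -30
i=2: S_2 = -31 + 1*2 = -29
i=3: S_3 = -31 + 1*3 = -28
i=4: S_4 = -31 + 1*4 = -27
The first 5 terms are: [-31, -30, -29, -28, -27]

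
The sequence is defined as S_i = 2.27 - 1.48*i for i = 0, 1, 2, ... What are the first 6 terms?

This is an arithmetic sequence.
i=0: S_0 = 2.27 + -1.48*0 = 2.27
i=1: S_1 = 2.27 + -1.48*1 = 0.79
i=2: S_2 = 2.27 + -1.48*2 = -0.69
i=3: S_3 = 2.27 + -1.48*3 = -2.17
i=4: S_4 = 2.27 + -1.48*4 = -3.65
i=5: S_5 = 2.27 + -1.48*5 = -5.13
The first 6 terms are: [2.27, 0.79, -0.69, -2.17, -3.65, -5.13]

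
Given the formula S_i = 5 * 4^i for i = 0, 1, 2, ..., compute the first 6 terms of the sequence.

This is a geometric sequence.
i=0: S_0 = 5 * 4^0 = 5
i=1: S_1 = 5 * 4^1 = 20
i=2: S_2 = 5 * 4^2 = 80
i=3: S_3 = 5 * 4^3 = 320
i=4: S_4 = 5 * 4^4 = 1280
i=5: S_5 = 5 * 4^5 = 5120
The first 6 terms are: [5, 20, 80, 320, 1280, 5120]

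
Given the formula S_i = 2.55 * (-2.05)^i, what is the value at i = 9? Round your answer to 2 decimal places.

S_9 = 2.55 * (-2.05)^9 ≈ 2.55 * -639.4178 ≈ -1630.52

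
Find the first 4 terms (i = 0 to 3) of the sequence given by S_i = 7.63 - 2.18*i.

This is an arithmetic sequence.
i=0: S_0 = 7.63 + -2.18*0 = 7.63
i=1: S_1 = 7.63 + -2.18*1 = 5.45
i=2: S_2 = 7.63 + -2.18*2 = 3.27
i=3: S_3 = 7.63 + -2.18*3 = 1.09
The first 4 terms are: [7.63, 5.45, 3.27, 1.09]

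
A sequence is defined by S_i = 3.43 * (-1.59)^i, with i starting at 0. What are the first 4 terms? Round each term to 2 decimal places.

This is a geometric sequence.
i=0: S_0 = 3.43 * (-1.59)^0 = 3.43
i=1: S_1 = 3.43 * (-1.59)^1 ≈ -5.45
i=2: S_2 = 3.43 * (-1.59)^2 ≈ 8.67
i=3: S_3 = 3.43 * (-1.59)^3 ≈ -13.79
The first 4 terms are: [3.43, -5.45, 8.67, -13.79]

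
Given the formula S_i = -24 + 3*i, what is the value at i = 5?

S_5 = -24 + 3*5 = -24 + 15 = -9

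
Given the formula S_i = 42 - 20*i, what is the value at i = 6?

S_6 = 42 + -20*6 = 42 + -120 = -78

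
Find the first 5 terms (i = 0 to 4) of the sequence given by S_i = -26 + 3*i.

This is an arithmetic sequence.
i=0: S_0 = -26 + 3*0 = -26
i=1: S_1 = -26 + 3*1 = -23
i=2: S_2 = -26 + 3*2 = -20
i=3: S_3 = -26 + 3*3 = -17
i=4: S_4 = -26 + 3*4 = -14
The first 5 terms are: [-26, -23, -20, -17, -14]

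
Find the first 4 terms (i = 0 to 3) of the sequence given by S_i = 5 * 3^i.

This is a geometric sequence.
i=0: S_0 = 5 * 3^0 = 5
i=1: S_1 = 5 * 3^1 = 15
i=2: S_2 = 5 * 3^2 = 45
i=3: S_3 = 5 * 3^3 = 135
The first 4 terms are: [5, 15, 45, 135]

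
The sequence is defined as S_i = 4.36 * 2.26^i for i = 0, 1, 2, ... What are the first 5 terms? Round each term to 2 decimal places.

This is a geometric sequence.
i=0: S_0 = 4.36 * 2.26^0 = 4.36
i=1: S_1 = 4.36 * 2.26^1 ≈ 9.85
i=2: S_2 = 4.36 * 2.26^2 ≈ 22.27
i=3: S_3 = 4.36 * 2.26^3 ≈ 50.33
i=4: S_4 = 4.36 * 2.26^4 ≈ 113.74
The first 5 terms are: [4.36, 9.85, 22.27, 50.33, 113.74]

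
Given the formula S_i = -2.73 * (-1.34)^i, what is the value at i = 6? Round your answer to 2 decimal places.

S_6 = -2.73 * (-1.34)^6 ≈ -2.73 * 5.7893 ≈ -15.8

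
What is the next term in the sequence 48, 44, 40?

Differences: 44 - 48 = -4
This is an arithmetic sequence with common difference d = -4.
Next term = 40 + -4 = 36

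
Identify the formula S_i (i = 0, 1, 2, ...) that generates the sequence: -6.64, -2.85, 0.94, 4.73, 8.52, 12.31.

Check differences: -2.85 - -6.64 = 3.79
0.94 - -2.85 = 3.79
Common difference d = 3.79.
First term a = -6.64.
Formula: S_i = -6.64 + 3.79*i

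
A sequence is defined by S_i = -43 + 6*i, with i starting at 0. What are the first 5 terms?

This is an arithmetic sequence.
i=0: S_0 = -43 + 6*0 = -43
i=1: S_1 = -43 + 6*1 = -37
i=2: S_2 = -43 + 6*2 = -31
i=3: S_3 = -43 + 6*3 = -25
i=4: S_4 = -43 + 6*4 = -19
The first 5 terms are: [-43, -37, -31, -25, -19]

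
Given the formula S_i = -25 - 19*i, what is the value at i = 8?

S_8 = -25 + -19*8 = -25 + -152 = -177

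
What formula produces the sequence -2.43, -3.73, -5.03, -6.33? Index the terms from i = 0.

Check differences: -3.73 - -2.43 = -1.3
-5.03 - -3.73 = -1.3
Common difference d = -1.3.
First term a = -2.43.
Formula: S_i = -2.43 - 1.30*i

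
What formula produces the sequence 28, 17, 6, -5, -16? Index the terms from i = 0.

Check differences: 17 - 28 = -11
6 - 17 = -11
Common difference d = -11.
First term a = 28.
Formula: S_i = 28 - 11*i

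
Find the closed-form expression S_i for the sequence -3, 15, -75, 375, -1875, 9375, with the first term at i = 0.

Check ratios: 15 / -3 = -5.0
Common ratio r = -5.
First term a = -3.
Formula: S_i = -3 * (-5)^i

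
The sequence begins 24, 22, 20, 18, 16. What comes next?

Differences: 22 - 24 = -2
This is an arithmetic sequence with common difference d = -2.
Next term = 16 + -2 = 14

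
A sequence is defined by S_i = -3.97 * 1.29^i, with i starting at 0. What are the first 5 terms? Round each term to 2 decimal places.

This is a geometric sequence.
i=0: S_0 = -3.97 * 1.29^0 = -3.97
i=1: S_1 = -3.97 * 1.29^1 ≈ -5.12
i=2: S_2 = -3.97 * 1.29^2 ≈ -6.61
i=3: S_3 = -3.97 * 1.29^3 ≈ -8.52
i=4: S_4 = -3.97 * 1.29^4 ≈ -10.99
The first 5 terms are: [-3.97, -5.12, -6.61, -8.52, -10.99]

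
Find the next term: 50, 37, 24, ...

Differences: 37 - 50 = -13
This is an arithmetic sequence with common difference d = -13.
Next term = 24 + -13 = 11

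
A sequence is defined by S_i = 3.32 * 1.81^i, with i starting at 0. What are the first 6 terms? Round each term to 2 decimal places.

This is a geometric sequence.
i=0: S_0 = 3.32 * 1.81^0 = 3.32
i=1: S_1 = 3.32 * 1.81^1 ≈ 6.01
i=2: S_2 = 3.32 * 1.81^2 ≈ 10.88
i=3: S_3 = 3.32 * 1.81^3 ≈ 19.69
i=4: S_4 = 3.32 * 1.81^4 ≈ 35.63
i=5: S_5 = 3.32 * 1.81^5 ≈ 64.5
The first 6 terms are: [3.32, 6.01, 10.88, 19.69, 35.63, 64.5]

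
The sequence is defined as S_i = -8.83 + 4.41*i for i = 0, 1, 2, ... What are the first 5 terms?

This is an arithmetic sequence.
i=0: S_0 = -8.83 + 4.41*0 = -8.83
i=1: S_1 = -8.83 + 4.41*1 = -4.42
i=2: S_2 = -8.83 + 4.41*2 = -0.01
i=3: S_3 = -8.83 + 4.41*3 = 4.4
i=4: S_4 = -8.83 + 4.41*4 = 8.81
The first 5 terms are: [-8.83, -4.42, -0.01, 4.4, 8.81]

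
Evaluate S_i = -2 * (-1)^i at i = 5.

S_5 = -2 * (-1)^5 = -2 * -1 = 2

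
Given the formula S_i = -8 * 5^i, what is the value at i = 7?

S_7 = -8 * 5^7 = -8 * 78125 = -625000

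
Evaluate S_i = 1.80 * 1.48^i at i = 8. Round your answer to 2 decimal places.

S_8 = 1.8 * 1.48^8 ≈ 1.8 * 23.0194 ≈ 41.43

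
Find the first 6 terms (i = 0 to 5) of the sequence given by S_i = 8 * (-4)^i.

This is a geometric sequence.
i=0: S_0 = 8 * (-4)^0 = 8
i=1: S_1 = 8 * (-4)^1 = -32
i=2: S_2 = 8 * (-4)^2 = 128
i=3: S_3 = 8 * (-4)^3 = -512
i=4: S_4 = 8 * (-4)^4 = 2048
i=5: S_5 = 8 * (-4)^5 = -8192
The first 6 terms are: [8, -32, 128, -512, 2048, -8192]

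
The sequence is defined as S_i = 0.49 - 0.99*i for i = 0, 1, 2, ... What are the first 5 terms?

This is an arithmetic sequence.
i=0: S_0 = 0.49 + -0.99*0 = 0.49
i=1: S_1 = 0.49 + -0.99*1 = -0.5
i=2: S_2 = 0.49 + -0.99*2 = -1.49
i=3: S_3 = 0.49 + -0.99*3 = -2.48
i=4: S_4 = 0.49 + -0.99*4 = -3.47
The first 5 terms are: [0.49, -0.5, -1.49, -2.48, -3.47]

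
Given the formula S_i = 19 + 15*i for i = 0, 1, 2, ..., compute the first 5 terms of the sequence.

This is an arithmetic sequence.
i=0: S_0 = 19 + 15*0 = 19
i=1: S_1 = 19 + 15*1 = 34
i=2: S_2 = 19 + 15*2 = 49
i=3: S_3 = 19 + 15*3 = 64
i=4: S_4 = 19 + 15*4 = 79
The first 5 terms are: [19, 34, 49, 64, 79]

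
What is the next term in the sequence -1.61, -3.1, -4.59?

Differences: -3.1 - -1.61 = -1.49
This is an arithmetic sequence with common difference d = -1.49.
Next term = -4.59 + -1.49 = -6.08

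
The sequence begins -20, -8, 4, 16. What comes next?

Differences: -8 - -20 = 12
This is an arithmetic sequence with common difference d = 12.
Next term = 16 + 12 = 28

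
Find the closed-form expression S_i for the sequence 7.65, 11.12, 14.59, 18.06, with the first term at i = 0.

Check differences: 11.12 - 7.65 = 3.47
14.59 - 11.12 = 3.47
Common difference d = 3.47.
First term a = 7.65.
Formula: S_i = 7.65 + 3.47*i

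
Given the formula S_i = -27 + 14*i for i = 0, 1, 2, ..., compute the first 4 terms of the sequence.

This is an arithmetic sequence.
i=0: S_0 = -27 + 14*0 = -27
i=1: S_1 = -27 + 14*1 = -13
i=2: S_2 = -27 + 14*2 = 1
i=3: S_3 = -27 + 14*3 = 15
The first 4 terms are: [-27, -13, 1, 15]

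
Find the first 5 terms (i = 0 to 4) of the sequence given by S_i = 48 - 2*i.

This is an arithmetic sequence.
i=0: S_0 = 48 + -2*0 = 48
i=1: S_1 = 48 + -2*1 = 46
i=2: S_2 = 48 + -2*2 = 44
i=3: S_3 = 48 + -2*3 = 42
i=4: S_4 = 48 + -2*4 = 40
The first 5 terms are: [48, 46, 44, 42, 40]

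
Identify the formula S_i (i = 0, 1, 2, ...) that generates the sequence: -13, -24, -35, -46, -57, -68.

Check differences: -24 - -13 = -11
-35 - -24 = -11
Common difference d = -11.
First term a = -13.
Formula: S_i = -13 - 11*i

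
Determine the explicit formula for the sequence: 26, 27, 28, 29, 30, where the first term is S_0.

Check differences: 27 - 26 = 1
28 - 27 = 1
Common difference d = 1.
First term a = 26.
Formula: S_i = 26 + 1*i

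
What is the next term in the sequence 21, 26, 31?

Differences: 26 - 21 = 5
This is an arithmetic sequence with common difference d = 5.
Next term = 31 + 5 = 36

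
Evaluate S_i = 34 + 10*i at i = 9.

S_9 = 34 + 10*9 = 34 + 90 = 124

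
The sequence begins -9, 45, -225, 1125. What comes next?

Ratios: 45 / -9 = -5.0
This is a geometric sequence with common ratio r = -5.
Next term = 1125 * -5 = -5625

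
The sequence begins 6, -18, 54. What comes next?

Ratios: -18 / 6 = -3.0
This is a geometric sequence with common ratio r = -3.
Next term = 54 * -3 = -162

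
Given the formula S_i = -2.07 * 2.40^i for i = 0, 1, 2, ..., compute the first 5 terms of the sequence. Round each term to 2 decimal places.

This is a geometric sequence.
i=0: S_0 = -2.07 * 2.4^0 = -2.07
i=1: S_1 = -2.07 * 2.4^1 ≈ -4.97
i=2: S_2 = -2.07 * 2.4^2 ≈ -11.92
i=3: S_3 = -2.07 * 2.4^3 ≈ -28.62
i=4: S_4 = -2.07 * 2.4^4 ≈ -68.68
The first 5 terms are: [-2.07, -4.97, -11.92, -28.62, -68.68]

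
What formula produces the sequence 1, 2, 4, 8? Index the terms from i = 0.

Check ratios: 2 / 1 = 2.0
Common ratio r = 2.
First term a = 1.
Formula: S_i = 1 * 2^i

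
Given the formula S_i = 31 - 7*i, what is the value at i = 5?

S_5 = 31 + -7*5 = 31 + -35 = -4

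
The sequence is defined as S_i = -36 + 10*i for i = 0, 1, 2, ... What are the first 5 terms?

This is an arithmetic sequence.
i=0: S_0 = -36 + 10*0 = -36
i=1: S_1 = -36 + 10*1 = -26
i=2: S_2 = -36 + 10*2 = -16
i=3: S_3 = -36 + 10*3 = -6
i=4: S_4 = -36 + 10*4 = 4
The first 5 terms are: [-36, -26, -16, -6, 4]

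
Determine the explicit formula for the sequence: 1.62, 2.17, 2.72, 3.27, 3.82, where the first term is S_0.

Check differences: 2.17 - 1.62 = 0.55
2.72 - 2.17 = 0.55
Common difference d = 0.55.
First term a = 1.62.
Formula: S_i = 1.62 + 0.55*i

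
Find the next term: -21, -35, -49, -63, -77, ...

Differences: -35 - -21 = -14
This is an arithmetic sequence with common difference d = -14.
Next term = -77 + -14 = -91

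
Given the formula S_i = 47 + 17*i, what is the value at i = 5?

S_5 = 47 + 17*5 = 47 + 85 = 132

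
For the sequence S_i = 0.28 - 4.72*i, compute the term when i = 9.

S_9 = 0.28 + -4.72*9 = 0.28 + -42.48 = -42.2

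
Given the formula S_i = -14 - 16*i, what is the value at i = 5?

S_5 = -14 + -16*5 = -14 + -80 = -94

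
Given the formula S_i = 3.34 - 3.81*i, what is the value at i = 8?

S_8 = 3.34 + -3.81*8 = 3.34 + -30.48 = -27.14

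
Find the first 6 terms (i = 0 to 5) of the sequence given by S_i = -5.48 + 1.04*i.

This is an arithmetic sequence.
i=0: S_0 = -5.48 + 1.04*0 = -5.48
i=1: S_1 = -5.48 + 1.04*1 = -4.44
i=2: S_2 = -5.48 + 1.04*2 = -3.4
i=3: S_3 = -5.48 + 1.04*3 = -2.36
i=4: S_4 = -5.48 + 1.04*4 = -1.32
i=5: S_5 = -5.48 + 1.04*5 = -0.28
The first 6 terms are: [-5.48, -4.44, -3.4, -2.36, -1.32, -0.28]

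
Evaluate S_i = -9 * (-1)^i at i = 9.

S_9 = -9 * (-1)^9 = -9 * -1 = 9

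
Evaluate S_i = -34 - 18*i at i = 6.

S_6 = -34 + -18*6 = -34 + -108 = -142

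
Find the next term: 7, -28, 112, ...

Ratios: -28 / 7 = -4.0
This is a geometric sequence with common ratio r = -4.
Next term = 112 * -4 = -448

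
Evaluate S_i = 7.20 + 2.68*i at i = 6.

S_6 = 7.2 + 2.68*6 = 7.2 + 16.08 = 23.28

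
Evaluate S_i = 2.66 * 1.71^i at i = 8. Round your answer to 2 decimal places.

S_8 = 2.66 * 1.71^8 ≈ 2.66 * 73.1087 ≈ 194.47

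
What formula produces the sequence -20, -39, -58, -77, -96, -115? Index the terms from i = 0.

Check differences: -39 - -20 = -19
-58 - -39 = -19
Common difference d = -19.
First term a = -20.
Formula: S_i = -20 - 19*i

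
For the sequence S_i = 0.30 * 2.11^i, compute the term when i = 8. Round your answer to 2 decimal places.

S_8 = 0.3 * 2.11^8 ≈ 0.3 * 392.8797 ≈ 117.86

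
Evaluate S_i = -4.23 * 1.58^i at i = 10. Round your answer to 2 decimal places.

S_10 = -4.23 * 1.58^10 ≈ -4.23 * 96.9551 ≈ -410.12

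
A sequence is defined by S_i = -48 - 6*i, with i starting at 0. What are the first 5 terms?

This is an arithmetic sequence.
i=0: S_0 = -48 + -6*0 = -48
i=1: S_1 = -48 + -6*1 = -54
i=2: S_2 = -48 + -6*2 = -60
i=3: S_3 = -48 + -6*3 = -66
i=4: S_4 = -48 + -6*4 = -72
The first 5 terms are: [-48, -54, -60, -66, -72]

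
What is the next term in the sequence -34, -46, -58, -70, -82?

Differences: -46 - -34 = -12
This is an arithmetic sequence with common difference d = -12.
Next term = -82 + -12 = -94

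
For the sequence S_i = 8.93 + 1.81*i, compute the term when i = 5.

S_5 = 8.93 + 1.81*5 = 8.93 + 9.05 = 17.98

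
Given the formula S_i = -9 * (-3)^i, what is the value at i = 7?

S_7 = -9 * (-3)^7 = -9 * -2187 = 19683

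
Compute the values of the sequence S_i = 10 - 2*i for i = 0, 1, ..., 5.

This is an arithmetic sequence.
i=0: S_0 = 10 + -2*0 = 10
i=1: S_1 = 10 + -2*1 = 8
i=2: S_2 = 10 + -2*2 = 6
i=3: S_3 = 10 + -2*3 = 4
i=4: S_4 = 10 + -2*4 = 2
i=5: S_5 = 10 + -2*5 = 0
The first 6 terms are: [10, 8, 6, 4, 2, 0]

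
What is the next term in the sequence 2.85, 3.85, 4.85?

Differences: 3.85 - 2.85 = 1.0
This is an arithmetic sequence with common difference d = 1.0.
Next term = 4.85 + 1.0 = 5.85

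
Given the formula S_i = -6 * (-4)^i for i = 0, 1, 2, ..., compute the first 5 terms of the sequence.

This is a geometric sequence.
i=0: S_0 = -6 * (-4)^0 = -6
i=1: S_1 = -6 * (-4)^1 = 24
i=2: S_2 = -6 * (-4)^2 = -96
i=3: S_3 = -6 * (-4)^3 = 384
i=4: S_4 = -6 * (-4)^4 = -1536
The first 5 terms are: [-6, 24, -96, 384, -1536]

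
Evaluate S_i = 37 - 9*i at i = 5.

S_5 = 37 + -9*5 = 37 + -45 = -8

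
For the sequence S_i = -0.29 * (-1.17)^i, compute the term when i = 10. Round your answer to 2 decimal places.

S_10 = -0.29 * (-1.17)^10 ≈ -0.29 * 4.8068 ≈ -1.39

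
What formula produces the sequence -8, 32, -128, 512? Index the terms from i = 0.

Check ratios: 32 / -8 = -4.0
Common ratio r = -4.
First term a = -8.
Formula: S_i = -8 * (-4)^i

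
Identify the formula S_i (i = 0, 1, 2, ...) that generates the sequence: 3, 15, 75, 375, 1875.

Check ratios: 15 / 3 = 5.0
Common ratio r = 5.
First term a = 3.
Formula: S_i = 3 * 5^i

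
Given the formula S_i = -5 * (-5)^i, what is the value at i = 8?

S_8 = -5 * (-5)^8 = -5 * 390625 = -1953125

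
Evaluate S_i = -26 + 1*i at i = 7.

S_7 = -26 + 1*7 = -26 + 7 = -19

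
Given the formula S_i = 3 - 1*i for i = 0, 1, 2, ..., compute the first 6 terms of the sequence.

This is an arithmetic sequence.
i=0: S_0 = 3 + -1*0 = 3
i=1: S_1 = 3 + -1*1 = 2
i=2: S_2 = 3 + -1*2 = 1
i=3: S_3 = 3 + -1*3 = 0
i=4: S_4 = 3 + -1*4 = -1
i=5: S_5 = 3 + -1*5 = -2
The first 6 terms are: [3, 2, 1, 0, -1, -2]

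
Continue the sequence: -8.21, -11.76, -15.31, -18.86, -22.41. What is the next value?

Differences: -11.76 - -8.21 = -3.55
This is an arithmetic sequence with common difference d = -3.55.
Next term = -22.41 + -3.55 = -25.96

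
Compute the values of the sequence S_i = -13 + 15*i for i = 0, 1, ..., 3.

This is an arithmetic sequence.
i=0: S_0 = -13 + 15*0 = -13
i=1: S_1 = -13 + 15*1 = 2
i=2: S_2 = -13 + 15*2 = 17
i=3: S_3 = -13 + 15*3 = 32
The first 4 terms are: [-13, 2, 17, 32]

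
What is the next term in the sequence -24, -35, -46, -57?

Differences: -35 - -24 = -11
This is an arithmetic sequence with common difference d = -11.
Next term = -57 + -11 = -68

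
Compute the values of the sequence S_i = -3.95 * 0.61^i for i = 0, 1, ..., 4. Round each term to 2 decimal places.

This is a geometric sequence.
i=0: S_0 = -3.95 * 0.61^0 = -3.95
i=1: S_1 = -3.95 * 0.61^1 ≈ -2.41
i=2: S_2 = -3.95 * 0.61^2 ≈ -1.47
i=3: S_3 = -3.95 * 0.61^3 ≈ -0.9
i=4: S_4 = -3.95 * 0.61^4 ≈ -0.55
The first 5 terms are: [-3.95, -2.41, -1.47, -0.9, -0.55]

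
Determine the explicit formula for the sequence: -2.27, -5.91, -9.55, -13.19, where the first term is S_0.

Check differences: -5.91 - -2.27 = -3.64
-9.55 - -5.91 = -3.64
Common difference d = -3.64.
First term a = -2.27.
Formula: S_i = -2.27 - 3.64*i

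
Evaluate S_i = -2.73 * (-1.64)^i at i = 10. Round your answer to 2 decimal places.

S_10 = -2.73 * (-1.64)^10 ≈ -2.73 * 140.7468 ≈ -384.24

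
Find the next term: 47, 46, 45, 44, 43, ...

Differences: 46 - 47 = -1
This is an arithmetic sequence with common difference d = -1.
Next term = 43 + -1 = 42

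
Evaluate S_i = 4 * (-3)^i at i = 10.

S_10 = 4 * (-3)^10 = 4 * 59049 = 236196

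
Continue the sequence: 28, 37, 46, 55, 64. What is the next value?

Differences: 37 - 28 = 9
This is an arithmetic sequence with common difference d = 9.
Next term = 64 + 9 = 73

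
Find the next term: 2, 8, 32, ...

Ratios: 8 / 2 = 4.0
This is a geometric sequence with common ratio r = 4.
Next term = 32 * 4 = 128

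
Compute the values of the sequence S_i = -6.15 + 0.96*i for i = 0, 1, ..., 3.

This is an arithmetic sequence.
i=0: S_0 = -6.15 + 0.96*0 = -6.15
i=1: S_1 = -6.15 + 0.96*1 = -5.19
i=2: S_2 = -6.15 + 0.96*2 = -4.23
i=3: S_3 = -6.15 + 0.96*3 = -3.27
The first 4 terms are: [-6.15, -5.19, -4.23, -3.27]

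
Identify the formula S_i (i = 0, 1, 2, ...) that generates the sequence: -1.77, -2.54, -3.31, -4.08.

Check differences: -2.54 - -1.77 = -0.77
-3.31 - -2.54 = -0.77
Common difference d = -0.77.
First term a = -1.77.
Formula: S_i = -1.77 - 0.77*i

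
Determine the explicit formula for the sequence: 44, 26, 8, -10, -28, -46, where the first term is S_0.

Check differences: 26 - 44 = -18
8 - 26 = -18
Common difference d = -18.
First term a = 44.
Formula: S_i = 44 - 18*i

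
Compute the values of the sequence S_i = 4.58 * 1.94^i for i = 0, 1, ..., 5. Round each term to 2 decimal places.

This is a geometric sequence.
i=0: S_0 = 4.58 * 1.94^0 = 4.58
i=1: S_1 = 4.58 * 1.94^1 ≈ 8.89
i=2: S_2 = 4.58 * 1.94^2 ≈ 17.24
i=3: S_3 = 4.58 * 1.94^3 ≈ 33.44
i=4: S_4 = 4.58 * 1.94^4 ≈ 64.87
i=5: S_5 = 4.58 * 1.94^5 ≈ 125.86
The first 6 terms are: [4.58, 8.89, 17.24, 33.44, 64.87, 125.86]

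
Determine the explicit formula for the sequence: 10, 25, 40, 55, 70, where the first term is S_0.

Check differences: 25 - 10 = 15
40 - 25 = 15
Common difference d = 15.
First term a = 10.
Formula: S_i = 10 + 15*i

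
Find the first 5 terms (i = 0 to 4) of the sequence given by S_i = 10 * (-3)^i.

This is a geometric sequence.
i=0: S_0 = 10 * (-3)^0 = 10
i=1: S_1 = 10 * (-3)^1 = -30
i=2: S_2 = 10 * (-3)^2 = 90
i=3: S_3 = 10 * (-3)^3 = -270
i=4: S_4 = 10 * (-3)^4 = 810
The first 5 terms are: [10, -30, 90, -270, 810]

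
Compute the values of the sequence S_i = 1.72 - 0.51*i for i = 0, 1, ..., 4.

This is an arithmetic sequence.
i=0: S_0 = 1.72 + -0.51*0 = 1.72
i=1: S_1 = 1.72 + -0.51*1 = 1.21
i=2: S_2 = 1.72 + -0.51*2 = 0.7
i=3: S_3 = 1.72 + -0.51*3 = 0.19
i=4: S_4 = 1.72 + -0.51*4 = -0.32
The first 5 terms are: [1.72, 1.21, 0.7, 0.19, -0.32]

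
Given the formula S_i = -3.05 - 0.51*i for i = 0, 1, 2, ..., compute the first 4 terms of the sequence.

This is an arithmetic sequence.
i=0: S_0 = -3.05 + -0.51*0 = -3.05
i=1: S_1 = -3.05 + -0.51*1 = -3.56
i=2: S_2 = -3.05 + -0.51*2 = -4.07
i=3: S_3 = -3.05 + -0.51*3 = -4.58
The first 4 terms are: [-3.05, -3.56, -4.07, -4.58]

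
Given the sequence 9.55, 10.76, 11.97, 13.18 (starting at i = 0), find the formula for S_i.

Check differences: 10.76 - 9.55 = 1.21
11.97 - 10.76 = 1.21
Common difference d = 1.21.
First term a = 9.55.
Formula: S_i = 9.55 + 1.21*i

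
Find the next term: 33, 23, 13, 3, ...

Differences: 23 - 33 = -10
This is an arithmetic sequence with common difference d = -10.
Next term = 3 + -10 = -7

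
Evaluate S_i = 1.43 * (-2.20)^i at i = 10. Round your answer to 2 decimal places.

S_10 = 1.43 * (-2.2)^10 ≈ 1.43 * 2655.9923 ≈ 3798.07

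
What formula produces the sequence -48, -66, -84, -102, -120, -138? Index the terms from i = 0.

Check differences: -66 - -48 = -18
-84 - -66 = -18
Common difference d = -18.
First term a = -48.
Formula: S_i = -48 - 18*i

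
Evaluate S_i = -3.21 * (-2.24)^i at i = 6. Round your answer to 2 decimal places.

S_6 = -3.21 * (-2.24)^6 ≈ -3.21 * 126.3247 ≈ -405.5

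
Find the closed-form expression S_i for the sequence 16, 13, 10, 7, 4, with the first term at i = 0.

Check differences: 13 - 16 = -3
10 - 13 = -3
Common difference d = -3.
First term a = 16.
Formula: S_i = 16 - 3*i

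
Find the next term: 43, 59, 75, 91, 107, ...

Differences: 59 - 43 = 16
This is an arithmetic sequence with common difference d = 16.
Next term = 107 + 16 = 123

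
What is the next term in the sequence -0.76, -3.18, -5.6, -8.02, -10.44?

Differences: -3.18 - -0.76 = -2.42
This is an arithmetic sequence with common difference d = -2.42.
Next term = -10.44 + -2.42 = -12.86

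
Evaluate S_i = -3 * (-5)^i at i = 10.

S_10 = -3 * (-5)^10 = -3 * 9765625 = -29296875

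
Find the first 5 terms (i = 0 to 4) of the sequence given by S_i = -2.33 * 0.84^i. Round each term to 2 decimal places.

This is a geometric sequence.
i=0: S_0 = -2.33 * 0.84^0 = -2.33
i=1: S_1 = -2.33 * 0.84^1 ≈ -1.96
i=2: S_2 = -2.33 * 0.84^2 ≈ -1.64
i=3: S_3 = -2.33 * 0.84^3 ≈ -1.38
i=4: S_4 = -2.33 * 0.84^4 ≈ -1.16
The first 5 terms are: [-2.33, -1.96, -1.64, -1.38, -1.16]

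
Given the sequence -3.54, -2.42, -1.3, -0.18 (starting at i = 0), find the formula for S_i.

Check differences: -2.42 - -3.54 = 1.12
-1.3 - -2.42 = 1.12
Common difference d = 1.12.
First term a = -3.54.
Formula: S_i = -3.54 + 1.12*i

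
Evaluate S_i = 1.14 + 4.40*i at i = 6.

S_6 = 1.14 + 4.4*6 = 1.14 + 26.4 = 27.54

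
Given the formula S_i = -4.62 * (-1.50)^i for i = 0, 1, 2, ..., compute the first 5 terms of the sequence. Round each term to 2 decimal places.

This is a geometric sequence.
i=0: S_0 = -4.62 * (-1.5)^0 = -4.62
i=1: S_1 = -4.62 * (-1.5)^1 = 6.93
i=2: S_2 = -4.62 * (-1.5)^2 ≈ -10.4
i=3: S_3 = -4.62 * (-1.5)^3 ≈ 15.59
i=4: S_4 = -4.62 * (-1.5)^4 ≈ -23.39
The first 5 terms are: [-4.62, 6.93, -10.4, 15.59, -23.39]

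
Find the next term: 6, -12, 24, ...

Ratios: -12 / 6 = -2.0
This is a geometric sequence with common ratio r = -2.
Next term = 24 * -2 = -48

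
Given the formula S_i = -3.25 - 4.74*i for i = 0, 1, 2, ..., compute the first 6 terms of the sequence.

This is an arithmetic sequence.
i=0: S_0 = -3.25 + -4.74*0 = -3.25
i=1: S_1 = -3.25 + -4.74*1 = -7.99
i=2: S_2 = -3.25 + -4.74*2 = -12.73
i=3: S_3 = -3.25 + -4.74*3 = -17.47
i=4: S_4 = -3.25 + -4.74*4 = -22.21
i=5: S_5 = -3.25 + -4.74*5 = -26.95
The first 6 terms are: [-3.25, -7.99, -12.73, -17.47, -22.21, -26.95]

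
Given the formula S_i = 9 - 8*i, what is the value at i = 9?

S_9 = 9 + -8*9 = 9 + -72 = -63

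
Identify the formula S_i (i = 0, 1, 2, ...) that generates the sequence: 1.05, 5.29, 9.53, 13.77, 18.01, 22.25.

Check differences: 5.29 - 1.05 = 4.24
9.53 - 5.29 = 4.24
Common difference d = 4.24.
First term a = 1.05.
Formula: S_i = 1.05 + 4.24*i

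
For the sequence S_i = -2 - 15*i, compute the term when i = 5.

S_5 = -2 + -15*5 = -2 + -75 = -77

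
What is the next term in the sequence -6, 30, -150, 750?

Ratios: 30 / -6 = -5.0
This is a geometric sequence with common ratio r = -5.
Next term = 750 * -5 = -3750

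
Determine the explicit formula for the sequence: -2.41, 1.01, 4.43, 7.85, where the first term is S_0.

Check differences: 1.01 - -2.41 = 3.42
4.43 - 1.01 = 3.42
Common difference d = 3.42.
First term a = -2.41.
Formula: S_i = -2.41 + 3.42*i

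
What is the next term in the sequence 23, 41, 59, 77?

Differences: 41 - 23 = 18
This is an arithmetic sequence with common difference d = 18.
Next term = 77 + 18 = 95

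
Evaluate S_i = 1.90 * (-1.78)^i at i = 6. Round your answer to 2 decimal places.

S_6 = 1.9 * (-1.78)^6 ≈ 1.9 * 31.8068 ≈ 60.43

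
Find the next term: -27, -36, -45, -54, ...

Differences: -36 - -27 = -9
This is an arithmetic sequence with common difference d = -9.
Next term = -54 + -9 = -63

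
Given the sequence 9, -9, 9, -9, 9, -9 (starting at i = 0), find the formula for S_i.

Check ratios: -9 / 9 = -1.0
Common ratio r = -1.
First term a = 9.
Formula: S_i = 9 * (-1)^i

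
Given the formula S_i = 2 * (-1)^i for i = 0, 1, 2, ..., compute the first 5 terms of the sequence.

This is a geometric sequence.
i=0: S_0 = 2 * (-1)^0 = 2
i=1: S_1 = 2 * (-1)^1 = -2
i=2: S_2 = 2 * (-1)^2 = 2
i=3: S_3 = 2 * (-1)^3 = -2
i=4: S_4 = 2 * (-1)^4 = 2
The first 5 terms are: [2, -2, 2, -2, 2]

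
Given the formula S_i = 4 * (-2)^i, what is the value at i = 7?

S_7 = 4 * (-2)^7 = 4 * -128 = -512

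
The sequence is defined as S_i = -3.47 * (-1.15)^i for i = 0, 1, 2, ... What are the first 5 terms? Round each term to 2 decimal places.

This is a geometric sequence.
i=0: S_0 = -3.47 * (-1.15)^0 = -3.47
i=1: S_1 = -3.47 * (-1.15)^1 ≈ 3.99
i=2: S_2 = -3.47 * (-1.15)^2 ≈ -4.59
i=3: S_3 = -3.47 * (-1.15)^3 ≈ 5.28
i=4: S_4 = -3.47 * (-1.15)^4 ≈ -6.07
The first 5 terms are: [-3.47, 3.99, -4.59, 5.28, -6.07]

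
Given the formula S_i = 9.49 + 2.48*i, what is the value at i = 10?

S_10 = 9.49 + 2.48*10 = 9.49 + 24.8 = 34.29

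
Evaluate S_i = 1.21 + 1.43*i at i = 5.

S_5 = 1.21 + 1.43*5 = 1.21 + 7.15 = 8.36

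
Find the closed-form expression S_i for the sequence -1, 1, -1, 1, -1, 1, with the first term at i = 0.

Check ratios: 1 / -1 = -1.0
Common ratio r = -1.
First term a = -1.
Formula: S_i = -1 * (-1)^i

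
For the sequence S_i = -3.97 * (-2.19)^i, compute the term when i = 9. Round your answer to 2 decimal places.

S_9 = -3.97 * (-2.19)^9 ≈ -3.97 * -1158.7694 ≈ 4600.31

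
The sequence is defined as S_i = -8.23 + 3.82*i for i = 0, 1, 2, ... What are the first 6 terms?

This is an arithmetic sequence.
i=0: S_0 = -8.23 + 3.82*0 = -8.23
i=1: S_1 = -8.23 + 3.82*1 = -4.41
i=2: S_2 = -8.23 + 3.82*2 = -0.59
i=3: S_3 = -8.23 + 3.82*3 = 3.23
i=4: S_4 = -8.23 + 3.82*4 = 7.05
i=5: S_5 = -8.23 + 3.82*5 = 10.87
The first 6 terms are: [-8.23, -4.41, -0.59, 3.23, 7.05, 10.87]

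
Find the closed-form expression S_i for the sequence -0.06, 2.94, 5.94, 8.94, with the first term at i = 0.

Check differences: 2.94 - -0.06 = 3.0
5.94 - 2.94 = 3.0
Common difference d = 3.0.
First term a = -0.06.
Formula: S_i = -0.06 + 3.00*i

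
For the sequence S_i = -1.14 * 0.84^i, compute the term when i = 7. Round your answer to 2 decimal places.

S_7 = -1.14 * 0.84^7 ≈ -1.14 * 0.2951 ≈ -0.34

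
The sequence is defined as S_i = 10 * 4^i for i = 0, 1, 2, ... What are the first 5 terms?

This is a geometric sequence.
i=0: S_0 = 10 * 4^0 = 10
i=1: S_1 = 10 * 4^1 = 40
i=2: S_2 = 10 * 4^2 = 160
i=3: S_3 = 10 * 4^3 = 640
i=4: S_4 = 10 * 4^4 = 2560
The first 5 terms are: [10, 40, 160, 640, 2560]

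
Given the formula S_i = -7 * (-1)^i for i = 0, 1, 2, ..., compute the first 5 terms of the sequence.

This is a geometric sequence.
i=0: S_0 = -7 * (-1)^0 = -7
i=1: S_1 = -7 * (-1)^1 = 7
i=2: S_2 = -7 * (-1)^2 = -7
i=3: S_3 = -7 * (-1)^3 = 7
i=4: S_4 = -7 * (-1)^4 = -7
The first 5 terms are: [-7, 7, -7, 7, -7]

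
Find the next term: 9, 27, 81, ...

Ratios: 27 / 9 = 3.0
This is a geometric sequence with common ratio r = 3.
Next term = 81 * 3 = 243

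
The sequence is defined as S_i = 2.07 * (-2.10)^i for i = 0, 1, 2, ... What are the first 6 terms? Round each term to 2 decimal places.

This is a geometric sequence.
i=0: S_0 = 2.07 * (-2.1)^0 = 2.07
i=1: S_1 = 2.07 * (-2.1)^1 ≈ -4.35
i=2: S_2 = 2.07 * (-2.1)^2 ≈ 9.13
i=3: S_3 = 2.07 * (-2.1)^3 ≈ -19.17
i=4: S_4 = 2.07 * (-2.1)^4 ≈ 40.26
i=5: S_5 = 2.07 * (-2.1)^5 ≈ -84.54
The first 6 terms are: [2.07, -4.35, 9.13, -19.17, 40.26, -84.54]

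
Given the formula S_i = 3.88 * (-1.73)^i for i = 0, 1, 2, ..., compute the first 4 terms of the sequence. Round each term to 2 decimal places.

This is a geometric sequence.
i=0: S_0 = 3.88 * (-1.73)^0 = 3.88
i=1: S_1 = 3.88 * (-1.73)^1 ≈ -6.71
i=2: S_2 = 3.88 * (-1.73)^2 ≈ 11.61
i=3: S_3 = 3.88 * (-1.73)^3 ≈ -20.09
The first 4 terms are: [3.88, -6.71, 11.61, -20.09]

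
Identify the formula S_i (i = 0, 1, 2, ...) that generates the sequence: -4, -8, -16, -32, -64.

Check ratios: -8 / -4 = 2.0
Common ratio r = 2.
First term a = -4.
Formula: S_i = -4 * 2^i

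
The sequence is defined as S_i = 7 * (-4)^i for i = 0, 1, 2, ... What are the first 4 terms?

This is a geometric sequence.
i=0: S_0 = 7 * (-4)^0 = 7
i=1: S_1 = 7 * (-4)^1 = -28
i=2: S_2 = 7 * (-4)^2 = 112
i=3: S_3 = 7 * (-4)^3 = -448
The first 4 terms are: [7, -28, 112, -448]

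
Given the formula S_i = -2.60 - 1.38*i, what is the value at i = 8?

S_8 = -2.6 + -1.38*8 = -2.6 + -11.04 = -13.64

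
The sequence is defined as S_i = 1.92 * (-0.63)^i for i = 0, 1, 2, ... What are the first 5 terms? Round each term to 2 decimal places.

This is a geometric sequence.
i=0: S_0 = 1.92 * (-0.63)^0 = 1.92
i=1: S_1 = 1.92 * (-0.63)^1 ≈ -1.21
i=2: S_2 = 1.92 * (-0.63)^2 ≈ 0.76
i=3: S_3 = 1.92 * (-0.63)^3 ≈ -0.48
i=4: S_4 = 1.92 * (-0.63)^4 ≈ 0.3
The first 5 terms are: [1.92, -1.21, 0.76, -0.48, 0.3]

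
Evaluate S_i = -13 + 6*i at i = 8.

S_8 = -13 + 6*8 = -13 + 48 = 35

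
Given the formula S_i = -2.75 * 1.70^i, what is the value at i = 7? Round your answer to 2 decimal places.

S_7 = -2.75 * 1.7^7 ≈ -2.75 * 41.0339 ≈ -112.84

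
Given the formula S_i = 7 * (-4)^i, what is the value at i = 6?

S_6 = 7 * (-4)^6 = 7 * 4096 = 28672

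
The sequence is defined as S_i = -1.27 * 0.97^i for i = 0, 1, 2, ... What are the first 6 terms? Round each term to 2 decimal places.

This is a geometric sequence.
i=0: S_0 = -1.27 * 0.97^0 = -1.27
i=1: S_1 = -1.27 * 0.97^1 ≈ -1.23
i=2: S_2 = -1.27 * 0.97^2 ≈ -1.19
i=3: S_3 = -1.27 * 0.97^3 ≈ -1.16
i=4: S_4 = -1.27 * 0.97^4 ≈ -1.12
i=5: S_5 = -1.27 * 0.97^5 ≈ -1.09
The first 6 terms are: [-1.27, -1.23, -1.19, -1.16, -1.12, -1.09]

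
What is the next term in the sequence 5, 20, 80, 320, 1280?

Ratios: 20 / 5 = 4.0
This is a geometric sequence with common ratio r = 4.
Next term = 1280 * 4 = 5120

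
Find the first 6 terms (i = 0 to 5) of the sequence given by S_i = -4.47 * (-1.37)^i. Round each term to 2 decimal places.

This is a geometric sequence.
i=0: S_0 = -4.47 * (-1.37)^0 = -4.47
i=1: S_1 = -4.47 * (-1.37)^1 ≈ 6.12
i=2: S_2 = -4.47 * (-1.37)^2 ≈ -8.39
i=3: S_3 = -4.47 * (-1.37)^3 ≈ 11.49
i=4: S_4 = -4.47 * (-1.37)^4 ≈ -15.75
i=5: S_5 = -4.47 * (-1.37)^5 ≈ 21.57
The first 6 terms are: [-4.47, 6.12, -8.39, 11.49, -15.75, 21.57]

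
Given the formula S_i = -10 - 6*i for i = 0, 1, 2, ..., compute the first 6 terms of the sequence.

This is an arithmetic sequence.
i=0: S_0 = -10 + -6*0 = -10
i=1: S_1 = -10 + -6*1 = -16
i=2: S_2 = -10 + -6*2 = -22
i=3: S_3 = -10 + -6*3 = -28
i=4: S_4 = -10 + -6*4 = -34
i=5: S_5 = -10 + -6*5 = -40
The first 6 terms are: [-10, -16, -22, -28, -34, -40]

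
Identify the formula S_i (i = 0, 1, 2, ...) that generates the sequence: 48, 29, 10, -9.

Check differences: 29 - 48 = -19
10 - 29 = -19
Common difference d = -19.
First term a = 48.
Formula: S_i = 48 - 19*i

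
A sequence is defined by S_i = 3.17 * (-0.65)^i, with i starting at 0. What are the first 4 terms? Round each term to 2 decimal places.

This is a geometric sequence.
i=0: S_0 = 3.17 * (-0.65)^0 = 3.17
i=1: S_1 = 3.17 * (-0.65)^1 ≈ -2.06
i=2: S_2 = 3.17 * (-0.65)^2 ≈ 1.34
i=3: S_3 = 3.17 * (-0.65)^3 ≈ -0.87
The first 4 terms are: [3.17, -2.06, 1.34, -0.87]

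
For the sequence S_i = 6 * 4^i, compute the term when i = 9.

S_9 = 6 * 4^9 = 6 * 262144 = 1572864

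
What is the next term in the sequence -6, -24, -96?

Ratios: -24 / -6 = 4.0
This is a geometric sequence with common ratio r = 4.
Next term = -96 * 4 = -384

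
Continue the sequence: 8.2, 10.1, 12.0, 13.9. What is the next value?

Differences: 10.1 - 8.2 = 1.9
This is an arithmetic sequence with common difference d = 1.9.
Next term = 13.9 + 1.9 = 15.8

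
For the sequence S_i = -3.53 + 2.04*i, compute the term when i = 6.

S_6 = -3.53 + 2.04*6 = -3.53 + 12.24 = 8.71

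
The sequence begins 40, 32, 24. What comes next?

Differences: 32 - 40 = -8
This is an arithmetic sequence with common difference d = -8.
Next term = 24 + -8 = 16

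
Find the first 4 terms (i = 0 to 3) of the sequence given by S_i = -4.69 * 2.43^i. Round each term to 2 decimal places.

This is a geometric sequence.
i=0: S_0 = -4.69 * 2.43^0 = -4.69
i=1: S_1 = -4.69 * 2.43^1 ≈ -11.4
i=2: S_2 = -4.69 * 2.43^2 ≈ -27.69
i=3: S_3 = -4.69 * 2.43^3 ≈ -67.3
The first 4 terms are: [-4.69, -11.4, -27.69, -67.3]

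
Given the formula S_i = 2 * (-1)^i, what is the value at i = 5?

S_5 = 2 * (-1)^5 = 2 * -1 = -2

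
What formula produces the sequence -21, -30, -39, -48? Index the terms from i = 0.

Check differences: -30 - -21 = -9
-39 - -30 = -9
Common difference d = -9.
First term a = -21.
Formula: S_i = -21 - 9*i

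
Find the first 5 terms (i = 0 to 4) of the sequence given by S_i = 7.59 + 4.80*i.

This is an arithmetic sequence.
i=0: S_0 = 7.59 + 4.8*0 = 7.59
i=1: S_1 = 7.59 + 4.8*1 = 12.39
i=2: S_2 = 7.59 + 4.8*2 = 17.19
i=3: S_3 = 7.59 + 4.8*3 = 21.99
i=4: S_4 = 7.59 + 4.8*4 = 26.79
The first 5 terms are: [7.59, 12.39, 17.19, 21.99, 26.79]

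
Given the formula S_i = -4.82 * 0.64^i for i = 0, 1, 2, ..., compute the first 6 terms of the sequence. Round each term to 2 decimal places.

This is a geometric sequence.
i=0: S_0 = -4.82 * 0.64^0 = -4.82
i=1: S_1 = -4.82 * 0.64^1 ≈ -3.08
i=2: S_2 = -4.82 * 0.64^2 ≈ -1.97
i=3: S_3 = -4.82 * 0.64^3 ≈ -1.26
i=4: S_4 = -4.82 * 0.64^4 ≈ -0.81
i=5: S_5 = -4.82 * 0.64^5 ≈ -0.52
The first 6 terms are: [-4.82, -3.08, -1.97, -1.26, -0.81, -0.52]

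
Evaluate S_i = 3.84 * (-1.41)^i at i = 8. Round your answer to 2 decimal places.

S_8 = 3.84 * (-1.41)^8 ≈ 3.84 * 15.6226 ≈ 59.99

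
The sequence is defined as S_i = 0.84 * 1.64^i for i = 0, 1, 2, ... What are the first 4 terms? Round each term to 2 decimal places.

This is a geometric sequence.
i=0: S_0 = 0.84 * 1.64^0 = 0.84
i=1: S_1 = 0.84 * 1.64^1 ≈ 1.38
i=2: S_2 = 0.84 * 1.64^2 ≈ 2.26
i=3: S_3 = 0.84 * 1.64^3 ≈ 3.71
The first 4 terms are: [0.84, 1.38, 2.26, 3.71]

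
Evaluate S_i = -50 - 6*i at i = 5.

S_5 = -50 + -6*5 = -50 + -30 = -80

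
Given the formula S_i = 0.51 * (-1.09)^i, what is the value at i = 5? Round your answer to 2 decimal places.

S_5 = 0.51 * (-1.09)^5 ≈ 0.51 * -1.5386 ≈ -0.78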